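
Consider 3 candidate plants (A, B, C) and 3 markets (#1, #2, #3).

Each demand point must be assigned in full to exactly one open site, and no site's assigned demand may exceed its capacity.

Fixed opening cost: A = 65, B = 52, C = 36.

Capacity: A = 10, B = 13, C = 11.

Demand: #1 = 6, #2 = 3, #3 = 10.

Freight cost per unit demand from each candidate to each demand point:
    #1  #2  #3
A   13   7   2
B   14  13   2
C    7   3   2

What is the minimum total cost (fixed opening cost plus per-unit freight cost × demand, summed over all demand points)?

Open {B, C}; cheapest assignment that respects the capacities:
  B (cap 13, load 10): #3 — cost 10×2 = 20
  C (cap 11, load 9): #1, #2 — cost 6×7 + 3×3 = 51
  Shipping 71, fixed 88 → total 159.
  Any other capacity-feasible assignment to {B, C} ships for at least 71.
Compare {A, C}: its best feasible assignment gives total 172.
Compare {A, B, C}: its best feasible assignment gives total 224.
Every other set of open sites that can feasibly serve all demand totals ≥ 172 even under its best assignment. Minimum: 159.

159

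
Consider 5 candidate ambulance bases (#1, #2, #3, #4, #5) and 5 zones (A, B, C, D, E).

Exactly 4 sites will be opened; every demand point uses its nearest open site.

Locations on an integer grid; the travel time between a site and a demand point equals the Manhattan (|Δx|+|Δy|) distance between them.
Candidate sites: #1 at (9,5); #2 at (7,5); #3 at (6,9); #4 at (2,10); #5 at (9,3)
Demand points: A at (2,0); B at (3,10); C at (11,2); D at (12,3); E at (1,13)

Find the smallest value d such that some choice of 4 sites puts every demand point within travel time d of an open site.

10

Open {#1, #2, #3, #4}.
  Farthest demand point is A at travel time 10 (to #2); all others are ≤ 10.
With {#1, #2, #3, #5} the worst case is 10.
With {#1, #2, #4, #5} the worst case is 10.
No size-4 selection achieves below 10.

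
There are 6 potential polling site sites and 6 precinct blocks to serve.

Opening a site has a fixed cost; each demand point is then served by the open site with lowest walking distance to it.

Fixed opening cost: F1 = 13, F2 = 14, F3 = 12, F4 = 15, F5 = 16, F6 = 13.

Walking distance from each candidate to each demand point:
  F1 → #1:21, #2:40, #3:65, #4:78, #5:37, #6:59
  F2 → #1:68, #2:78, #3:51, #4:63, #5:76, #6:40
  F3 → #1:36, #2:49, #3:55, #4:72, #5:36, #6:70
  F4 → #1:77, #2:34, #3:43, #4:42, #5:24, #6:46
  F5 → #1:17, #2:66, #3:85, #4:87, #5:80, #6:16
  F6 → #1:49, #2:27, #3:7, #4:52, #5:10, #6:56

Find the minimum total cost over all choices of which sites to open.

Open {F5, F6}: assign each demand point to its cheapest open site.
  #1→F5 17, #2→F6 27, #3→F6 7, #4→F6 52, #5→F6 10, #6→F5 16
  walking distance 129, fixed 29 → total 158.
Compare {F4, F5, F6}: walking distance 119 + fixed 44 = 163.
Compare {F3, F5, F6}: walking distance 129 + fixed 41 = 170.
Compare {F1, F5, F6}: walking distance 129 + fixed 42 = 171.
All other subsets cost ≥ 163. Minimum total cost: 158.

158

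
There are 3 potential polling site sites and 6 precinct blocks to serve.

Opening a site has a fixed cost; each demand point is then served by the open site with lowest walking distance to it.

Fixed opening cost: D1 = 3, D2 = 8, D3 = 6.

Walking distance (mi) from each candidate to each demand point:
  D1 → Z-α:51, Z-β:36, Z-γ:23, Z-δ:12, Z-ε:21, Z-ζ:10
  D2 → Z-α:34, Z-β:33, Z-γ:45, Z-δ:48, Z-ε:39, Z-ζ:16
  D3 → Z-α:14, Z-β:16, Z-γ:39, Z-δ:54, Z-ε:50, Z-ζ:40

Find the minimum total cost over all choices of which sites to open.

Open {D1, D3}: assign each demand point to its cheapest open site.
  Z-α→D3 14, Z-β→D3 16, Z-γ→D1 23, Z-δ→D1 12, Z-ε→D1 21, Z-ζ→D1 10
  walking distance 96, fixed 9 → total 105.
Compare {D1, D2, D3}: walking distance 96 + fixed 17 = 113.
Compare {D1, D2}: walking distance 133 + fixed 11 = 144.
Compare {D1}: walking distance 153 + fixed 3 = 156.
All other subsets cost ≥ 113. Minimum total cost: 105.

105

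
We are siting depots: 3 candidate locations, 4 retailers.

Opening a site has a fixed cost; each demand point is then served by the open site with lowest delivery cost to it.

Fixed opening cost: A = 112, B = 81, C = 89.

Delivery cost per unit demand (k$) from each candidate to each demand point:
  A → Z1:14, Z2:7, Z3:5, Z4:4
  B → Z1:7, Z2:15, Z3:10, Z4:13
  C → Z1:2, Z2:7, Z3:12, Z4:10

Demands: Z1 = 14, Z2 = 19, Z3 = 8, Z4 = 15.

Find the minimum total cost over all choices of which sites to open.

462

Open {A, C}: assign each demand point to its cheapest open site.
  Z1→C 14×2=28, Z2→A 19×7=133, Z3→A 8×5=40, Z4→A 15×4=60
  delivery cost 261, fixed 201 → total 462.
Compare {C}: delivery cost 407 + fixed 89 = 496.
Compare {A, B}: delivery cost 331 + fixed 193 = 524.
Compare {A}: delivery cost 429 + fixed 112 = 541.
All other subsets cost ≥ 496. Minimum total cost: 462.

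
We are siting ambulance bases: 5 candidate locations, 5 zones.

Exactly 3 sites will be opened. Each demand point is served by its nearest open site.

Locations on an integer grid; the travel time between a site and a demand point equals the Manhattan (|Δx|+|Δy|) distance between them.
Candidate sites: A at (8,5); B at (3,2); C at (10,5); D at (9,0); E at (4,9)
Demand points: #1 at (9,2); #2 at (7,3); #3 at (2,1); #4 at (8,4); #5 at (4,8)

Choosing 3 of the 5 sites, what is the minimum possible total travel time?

11

Open {A, B, E}.
  #1→A 4, #2→A 3, #3→B 2, #4→A 1, #5→E 1  ⇒ total 11.
Compare {A, B, D}: total 15.
Compare {A, D, E}: total 15.
No size-3 selection does better; minimum is 11.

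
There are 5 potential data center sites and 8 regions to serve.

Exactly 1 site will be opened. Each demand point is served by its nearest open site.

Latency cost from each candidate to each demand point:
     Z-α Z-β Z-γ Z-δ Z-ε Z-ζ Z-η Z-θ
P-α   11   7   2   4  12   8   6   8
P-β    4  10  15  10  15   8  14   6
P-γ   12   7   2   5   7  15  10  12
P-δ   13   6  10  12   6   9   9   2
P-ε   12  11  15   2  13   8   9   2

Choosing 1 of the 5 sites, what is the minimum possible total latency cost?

58

Open {P-α}.
  Z-α→P-α 11, Z-β→P-α 7, Z-γ→P-α 2, Z-δ→P-α 4, Z-ε→P-α 12, Z-ζ→P-α 8, Z-η→P-α 6, Z-θ→P-α 8  ⇒ total 58.
Compare {P-δ}: total 67.
Compare {P-γ}: total 70.
No size-1 selection does better; minimum is 58.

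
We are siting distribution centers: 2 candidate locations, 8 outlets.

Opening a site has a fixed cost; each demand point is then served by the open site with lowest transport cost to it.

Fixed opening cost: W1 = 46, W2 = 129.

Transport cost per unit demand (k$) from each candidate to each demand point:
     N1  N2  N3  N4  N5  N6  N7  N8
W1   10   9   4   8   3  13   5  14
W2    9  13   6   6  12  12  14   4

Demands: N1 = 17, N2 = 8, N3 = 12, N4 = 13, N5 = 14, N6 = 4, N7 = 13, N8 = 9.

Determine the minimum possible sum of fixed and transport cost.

Open {W1, W2}: assign each demand point to its cheapest open site.
  N1→W2 17×9=153, N2→W1 8×9=72, N3→W1 12×4=48, N4→W2 13×6=78, N5→W1 14×3=42, N6→W2 4×12=48, N7→W1 13×5=65, N8→W2 9×4=36
  transport cost 542, fixed 175 → total 717.
Compare {W1}: transport cost 679 + fixed 46 = 725.
Compare {W2}: transport cost 841 + fixed 129 = 970.

717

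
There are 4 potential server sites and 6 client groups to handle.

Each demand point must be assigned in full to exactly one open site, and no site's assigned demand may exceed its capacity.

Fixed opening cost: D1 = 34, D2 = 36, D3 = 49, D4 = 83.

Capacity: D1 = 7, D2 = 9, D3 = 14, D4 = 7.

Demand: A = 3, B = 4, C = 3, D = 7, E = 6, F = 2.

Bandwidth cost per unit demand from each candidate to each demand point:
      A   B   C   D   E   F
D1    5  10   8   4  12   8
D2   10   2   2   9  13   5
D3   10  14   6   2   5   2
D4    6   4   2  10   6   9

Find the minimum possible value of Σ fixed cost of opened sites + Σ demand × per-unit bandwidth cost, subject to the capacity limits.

Open {D1, D2, D3}; cheapest assignment that respects the capacities:
  D1 (cap 7, load 3): A — cost 3×5 = 15
  D2 (cap 9, load 9): B, C, F — cost 4×2 + 3×2 + 2×5 = 24
  D3 (cap 14, load 13): D, E — cost 7×2 + 6×5 = 44
  Shipping 83, fixed 119 → total 202.
  Any other capacity-feasible assignment to {D1, D2, D3} ships for at least 83.
Compare {D2, D3, D4}: its best feasible assignment gives total 254.
Compare {D1, D3, D4}: its best feasible assignment gives total 263.
Every other set of open sites that can feasibly serve all demand totals ≥ 254 even under its best assignment. Minimum: 202.

202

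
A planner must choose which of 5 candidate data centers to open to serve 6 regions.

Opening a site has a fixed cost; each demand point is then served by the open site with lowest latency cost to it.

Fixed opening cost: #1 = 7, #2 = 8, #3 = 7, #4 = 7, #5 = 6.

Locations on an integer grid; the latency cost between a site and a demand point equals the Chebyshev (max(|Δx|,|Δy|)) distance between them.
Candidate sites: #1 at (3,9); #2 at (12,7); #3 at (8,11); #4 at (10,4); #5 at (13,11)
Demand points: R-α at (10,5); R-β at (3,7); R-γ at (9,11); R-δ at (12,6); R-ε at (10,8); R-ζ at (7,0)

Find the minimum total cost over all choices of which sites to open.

Open {#3, #4}: assign each demand point to its cheapest open site.
  R-α→#4 1, R-β→#3 5, R-γ→#3 1, R-δ→#4 2, R-ε→#3 3, R-ζ→#4 4
  latency cost 16, fixed 14 → total 30.
Compare {#4}: latency cost 25 + fixed 7 = 32.
Compare {#2}: latency cost 25 + fixed 8 = 33.
Compare {#1, #2}: latency cost 18 + fixed 15 = 33.
All other subsets cost ≥ 32. Minimum total cost: 30.

30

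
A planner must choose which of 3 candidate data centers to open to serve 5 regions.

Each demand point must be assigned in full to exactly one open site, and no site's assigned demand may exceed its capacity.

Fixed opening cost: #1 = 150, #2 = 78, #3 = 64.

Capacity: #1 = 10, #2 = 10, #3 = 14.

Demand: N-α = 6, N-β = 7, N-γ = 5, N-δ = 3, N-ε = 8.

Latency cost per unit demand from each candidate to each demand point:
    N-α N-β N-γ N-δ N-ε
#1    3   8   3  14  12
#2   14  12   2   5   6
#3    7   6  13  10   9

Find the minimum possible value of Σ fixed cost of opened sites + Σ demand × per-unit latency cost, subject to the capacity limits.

Open {#1, #2, #3}; cheapest assignment that respects the capacities:
  #1 (cap 10, load 8): N-γ, N-δ — cost 5×3 + 3×14 = 57
  #2 (cap 10, load 8): N-ε — cost 8×6 = 48
  #3 (cap 14, load 13): N-α, N-β — cost 6×7 + 7×6 = 84
  Shipping 189, fixed 292 → total 481.
  Any other capacity-feasible assignment to {#1, #2, #3} ships for at least 189.
Total demand is 29 and no other set of sites has combined capacity ≥ 29, so {#1, #2, #3} is the only feasible choice of open sites. Minimum: 481.

481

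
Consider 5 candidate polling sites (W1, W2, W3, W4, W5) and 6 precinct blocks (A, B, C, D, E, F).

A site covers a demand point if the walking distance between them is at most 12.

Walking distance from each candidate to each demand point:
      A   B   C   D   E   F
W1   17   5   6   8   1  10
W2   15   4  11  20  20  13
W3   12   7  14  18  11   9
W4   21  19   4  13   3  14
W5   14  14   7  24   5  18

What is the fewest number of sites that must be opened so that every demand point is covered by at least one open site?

2

Coverage sets (demand points within 12 of each site):
  W1: {B, C, D, E, F}
  W2: {B, C}
  W3: {A, B, E, F}
  W4: {C, E}
  W5: {C, E}
No single site covers all 6 demand points.
But {W1, W3} covers everything, so the minimum is 2.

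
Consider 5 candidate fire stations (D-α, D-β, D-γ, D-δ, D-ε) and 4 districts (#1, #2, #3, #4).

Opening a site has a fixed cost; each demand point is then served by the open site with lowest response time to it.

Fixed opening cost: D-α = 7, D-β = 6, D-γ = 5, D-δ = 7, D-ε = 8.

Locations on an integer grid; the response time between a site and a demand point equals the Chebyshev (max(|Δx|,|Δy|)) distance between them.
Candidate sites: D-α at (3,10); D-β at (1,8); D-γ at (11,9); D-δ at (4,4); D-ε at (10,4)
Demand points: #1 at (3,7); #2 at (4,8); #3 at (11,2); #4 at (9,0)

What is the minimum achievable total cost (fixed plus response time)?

Open {D-β, D-ε}: assign each demand point to its cheapest open site.
  #1→D-β 2, #2→D-β 3, #3→D-ε 2, #4→D-ε 4
  response time 11, fixed 14 → total 25.
Compare {D-δ}: response time 19 + fixed 7 = 26.
Compare {D-α, D-ε}: response time 11 + fixed 15 = 26.
Compare {D-ε}: response time 19 + fixed 8 = 27.
All other subsets cost ≥ 26. Minimum total cost: 25.

25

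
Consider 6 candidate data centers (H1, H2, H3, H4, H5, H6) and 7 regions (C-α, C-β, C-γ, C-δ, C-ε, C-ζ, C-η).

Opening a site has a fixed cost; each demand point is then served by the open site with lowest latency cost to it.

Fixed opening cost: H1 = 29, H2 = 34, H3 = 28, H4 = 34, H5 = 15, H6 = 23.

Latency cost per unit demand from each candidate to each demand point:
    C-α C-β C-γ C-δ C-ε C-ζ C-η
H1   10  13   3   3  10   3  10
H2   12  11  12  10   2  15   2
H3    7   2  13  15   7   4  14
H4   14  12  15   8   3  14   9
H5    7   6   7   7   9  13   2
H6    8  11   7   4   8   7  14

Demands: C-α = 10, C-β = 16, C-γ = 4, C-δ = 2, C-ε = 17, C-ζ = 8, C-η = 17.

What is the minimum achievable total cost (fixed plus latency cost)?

303

Open {H1, H2, H3}: assign each demand point to its cheapest open site.
  C-α→H3 10×7=70, C-β→H3 16×2=32, C-γ→H1 4×3=12, C-δ→H1 2×3=6, C-ε→H2 17×2=34, C-ζ→H1 8×3=24, C-η→H2 17×2=34
  latency cost 212, fixed 91 → total 303.
Compare {H1, H2, H3, H5}: latency cost 212 + fixed 106 = 318.
Compare {H2, H3, H5}: latency cost 244 + fixed 77 = 321.
Compare {H2, H3, H6}: latency cost 238 + fixed 85 = 323.
All other subsets cost ≥ 318. Minimum total cost: 303.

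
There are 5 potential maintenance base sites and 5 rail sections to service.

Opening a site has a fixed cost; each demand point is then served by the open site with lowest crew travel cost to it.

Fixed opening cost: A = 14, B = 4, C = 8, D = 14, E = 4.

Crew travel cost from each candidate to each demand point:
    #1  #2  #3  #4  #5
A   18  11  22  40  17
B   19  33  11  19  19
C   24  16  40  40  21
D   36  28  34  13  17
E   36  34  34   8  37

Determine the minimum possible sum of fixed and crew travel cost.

Open {A, B, E}: assign each demand point to its cheapest open site.
  #1→A 18, #2→A 11, #3→B 11, #4→E 8, #5→A 17
  crew travel cost 65, fixed 22 → total 87.
Compare {B, C, E}: crew travel cost 73 + fixed 16 = 89.
Compare {A, B}: crew travel cost 76 + fixed 18 = 94.
Compare {A, E}: crew travel cost 76 + fixed 18 = 94.
All other subsets cost ≥ 89. Minimum total cost: 87.

87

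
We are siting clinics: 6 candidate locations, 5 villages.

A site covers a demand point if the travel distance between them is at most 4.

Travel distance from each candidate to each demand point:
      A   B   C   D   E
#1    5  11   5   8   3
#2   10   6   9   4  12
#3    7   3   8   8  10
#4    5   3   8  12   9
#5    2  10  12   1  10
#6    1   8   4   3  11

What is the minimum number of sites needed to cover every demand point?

Coverage sets (demand points within 4 of each site):
  #1: {E}
  #2: {D}
  #3: {B}
  #4: {B}
  #5: {A, D}
  #6: {A, C, D}
No 2 sites suffice: every size-2 union leaves at least one demand point uncovered.
But {#1, #3, #6} covers everything, so the minimum is 3.

3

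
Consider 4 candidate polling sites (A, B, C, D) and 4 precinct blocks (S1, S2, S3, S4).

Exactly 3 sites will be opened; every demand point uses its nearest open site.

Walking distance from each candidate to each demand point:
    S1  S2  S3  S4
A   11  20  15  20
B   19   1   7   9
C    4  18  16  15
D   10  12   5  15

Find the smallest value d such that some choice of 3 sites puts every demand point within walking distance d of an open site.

Open {A, B, C}.
  Farthest demand point is S4 at walking distance 9 (to B); all others are ≤ 9.
With {B, C, D} the worst case is 9.
With {A, B, D} the worst case is 10.
No size-3 selection achieves below 9.

9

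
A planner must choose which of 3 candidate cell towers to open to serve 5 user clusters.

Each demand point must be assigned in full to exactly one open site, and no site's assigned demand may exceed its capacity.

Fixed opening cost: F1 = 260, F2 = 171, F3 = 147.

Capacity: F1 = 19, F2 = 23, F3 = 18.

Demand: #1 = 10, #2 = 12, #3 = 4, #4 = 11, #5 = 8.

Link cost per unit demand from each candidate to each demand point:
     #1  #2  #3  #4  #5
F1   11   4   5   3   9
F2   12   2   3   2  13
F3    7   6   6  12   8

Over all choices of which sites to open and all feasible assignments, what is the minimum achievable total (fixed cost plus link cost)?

778

Open {F1, F2, F3}; cheapest assignment that respects the capacities:
  F1 (cap 19, load 4): #3 — cost 4×5 = 20
  F2 (cap 23, load 23): #2, #4 — cost 12×2 + 11×2 = 46
  F3 (cap 18, load 18): #1, #5 — cost 10×7 + 8×8 = 134
  Shipping 200, fixed 578 → total 778.
  Any other capacity-feasible assignment to {F1, F2, F3} ships for at least 200.
Total demand is 45 and no other set of sites has combined capacity ≥ 45, so {F1, F2, F3} is the only feasible choice of open sites. Minimum: 778.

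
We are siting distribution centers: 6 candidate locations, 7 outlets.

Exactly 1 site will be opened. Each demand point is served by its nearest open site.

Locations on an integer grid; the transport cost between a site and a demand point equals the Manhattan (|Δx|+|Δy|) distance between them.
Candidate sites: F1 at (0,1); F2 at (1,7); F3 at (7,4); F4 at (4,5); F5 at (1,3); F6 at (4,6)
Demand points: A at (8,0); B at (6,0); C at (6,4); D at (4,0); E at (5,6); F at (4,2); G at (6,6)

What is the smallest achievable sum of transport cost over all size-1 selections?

30

Open {F3}.
  A→F3 5, B→F3 5, C→F3 1, D→F3 7, E→F3 4, F→F3 5, G→F3 3  ⇒ total 30.
Compare {F4}: total 32.
Compare {F6}: total 35.
No size-1 selection does better; minimum is 30.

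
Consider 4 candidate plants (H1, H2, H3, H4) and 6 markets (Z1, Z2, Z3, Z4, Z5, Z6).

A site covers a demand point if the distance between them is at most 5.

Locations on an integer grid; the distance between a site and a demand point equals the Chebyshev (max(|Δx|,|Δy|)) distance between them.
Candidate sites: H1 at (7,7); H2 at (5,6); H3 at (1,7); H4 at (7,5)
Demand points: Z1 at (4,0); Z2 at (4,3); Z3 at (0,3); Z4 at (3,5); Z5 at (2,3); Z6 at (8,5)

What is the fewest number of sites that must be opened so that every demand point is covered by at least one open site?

Coverage sets (demand points within 5 of each site):
  H1: {Z2, Z4, Z5, Z6}
  H2: {Z2, Z3, Z4, Z5, Z6}
  H3: {Z2, Z3, Z4, Z5}
  H4: {Z1, Z2, Z4, Z5, Z6}
No single site covers all 6 demand points.
But {H2, H4} covers everything, so the minimum is 2.

2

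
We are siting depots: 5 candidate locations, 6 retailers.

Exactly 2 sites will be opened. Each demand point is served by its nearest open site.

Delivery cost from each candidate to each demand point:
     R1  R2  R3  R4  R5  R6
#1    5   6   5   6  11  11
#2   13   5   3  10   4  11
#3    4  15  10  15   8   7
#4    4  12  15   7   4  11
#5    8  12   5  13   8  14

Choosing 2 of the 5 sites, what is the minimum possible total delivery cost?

33

Open {#2, #3}.
  R1→#3 4, R2→#2 5, R3→#2 3, R4→#2 10, R5→#2 4, R6→#3 7  ⇒ total 33.
Compare {#1, #2}: total 34.
Compare {#2, #4}: total 34.
No size-2 selection does better; minimum is 33.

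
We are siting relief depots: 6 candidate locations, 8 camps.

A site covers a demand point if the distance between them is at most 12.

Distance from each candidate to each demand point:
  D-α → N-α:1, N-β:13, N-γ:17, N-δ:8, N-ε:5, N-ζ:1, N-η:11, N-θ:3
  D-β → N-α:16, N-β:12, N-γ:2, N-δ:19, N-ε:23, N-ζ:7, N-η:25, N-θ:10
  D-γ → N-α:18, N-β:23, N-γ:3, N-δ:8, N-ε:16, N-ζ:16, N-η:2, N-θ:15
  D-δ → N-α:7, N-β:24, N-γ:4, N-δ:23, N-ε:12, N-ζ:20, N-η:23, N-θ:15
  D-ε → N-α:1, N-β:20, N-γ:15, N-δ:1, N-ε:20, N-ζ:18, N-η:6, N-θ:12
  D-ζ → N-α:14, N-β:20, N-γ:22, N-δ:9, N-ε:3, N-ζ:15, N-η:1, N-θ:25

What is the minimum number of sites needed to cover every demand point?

Coverage sets (demand points within 12 of each site):
  D-α: {N-α, N-δ, N-ε, N-ζ, N-η, N-θ}
  D-β: {N-β, N-γ, N-ζ, N-θ}
  D-γ: {N-γ, N-δ, N-η}
  D-δ: {N-α, N-γ, N-ε}
  D-ε: {N-α, N-δ, N-η, N-θ}
  D-ζ: {N-δ, N-ε, N-η}
No single site covers all 8 demand points.
But {D-α, D-β} covers everything, so the minimum is 2.

2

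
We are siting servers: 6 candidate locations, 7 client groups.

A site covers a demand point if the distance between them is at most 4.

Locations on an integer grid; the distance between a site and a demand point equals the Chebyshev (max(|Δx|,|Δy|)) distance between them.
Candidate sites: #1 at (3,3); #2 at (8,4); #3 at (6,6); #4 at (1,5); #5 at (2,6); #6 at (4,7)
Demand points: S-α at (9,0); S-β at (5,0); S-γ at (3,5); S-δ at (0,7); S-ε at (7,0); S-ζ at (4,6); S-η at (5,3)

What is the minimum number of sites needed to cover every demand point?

Coverage sets (demand points within 4 of each site):
  #1: {S-β, S-γ, S-δ, S-ε, S-ζ, S-η}
  #2: {S-α, S-β, S-ε, S-ζ, S-η}
  #3: {S-γ, S-ζ, S-η}
  #4: {S-γ, S-δ, S-ζ, S-η}
  #5: {S-γ, S-δ, S-ζ, S-η}
  #6: {S-γ, S-δ, S-ζ, S-η}
No single site covers all 7 demand points.
But {#1, #2} covers everything, so the minimum is 2.

2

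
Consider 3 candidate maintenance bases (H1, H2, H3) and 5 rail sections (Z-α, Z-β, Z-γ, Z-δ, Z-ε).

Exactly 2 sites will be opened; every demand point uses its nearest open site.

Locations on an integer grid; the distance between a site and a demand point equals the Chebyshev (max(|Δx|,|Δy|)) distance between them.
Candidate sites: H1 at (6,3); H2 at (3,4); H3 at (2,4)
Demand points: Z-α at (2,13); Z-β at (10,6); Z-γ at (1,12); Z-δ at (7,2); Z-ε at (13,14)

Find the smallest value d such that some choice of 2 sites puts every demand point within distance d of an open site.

Open {H1, H2}.
  Farthest demand point is Z-ε at distance 10 (to H2); all others are ≤ 10.
With {H2, H3} the worst case is 10.
With {H1, H3} the worst case is 11.
No size-2 selection achieves below 10.

10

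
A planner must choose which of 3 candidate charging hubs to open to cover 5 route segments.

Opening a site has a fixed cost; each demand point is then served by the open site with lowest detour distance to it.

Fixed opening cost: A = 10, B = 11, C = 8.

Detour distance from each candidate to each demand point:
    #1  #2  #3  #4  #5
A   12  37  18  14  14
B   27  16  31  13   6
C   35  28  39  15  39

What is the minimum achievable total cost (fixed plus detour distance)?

86

Open {A, B}: assign each demand point to its cheapest open site.
  #1→A 12, #2→B 16, #3→A 18, #4→B 13, #5→B 6
  detour distance 65, fixed 21 → total 86.
Compare {A, B, C}: detour distance 65 + fixed 29 = 94.
Compare {B}: detour distance 93 + fixed 11 = 104.
Compare {A, C}: detour distance 86 + fixed 18 = 104.
All other subsets cost ≥ 94. Minimum total cost: 86.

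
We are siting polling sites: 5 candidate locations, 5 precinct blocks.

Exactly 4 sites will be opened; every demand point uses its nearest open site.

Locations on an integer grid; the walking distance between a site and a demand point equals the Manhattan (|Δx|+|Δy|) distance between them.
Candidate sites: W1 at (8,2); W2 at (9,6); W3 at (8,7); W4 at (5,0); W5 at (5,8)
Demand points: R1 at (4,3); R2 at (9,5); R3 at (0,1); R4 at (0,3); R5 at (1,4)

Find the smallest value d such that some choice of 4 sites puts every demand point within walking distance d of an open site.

8

Open {W1, W2, W3, W4}.
  Farthest demand point is R4 at walking distance 8 (to W4); all others are ≤ 8.
With {W1, W2, W4, W5} the worst case is 8.
With {W1, W3, W4, W5} the worst case is 8.
No size-4 selection achieves below 8.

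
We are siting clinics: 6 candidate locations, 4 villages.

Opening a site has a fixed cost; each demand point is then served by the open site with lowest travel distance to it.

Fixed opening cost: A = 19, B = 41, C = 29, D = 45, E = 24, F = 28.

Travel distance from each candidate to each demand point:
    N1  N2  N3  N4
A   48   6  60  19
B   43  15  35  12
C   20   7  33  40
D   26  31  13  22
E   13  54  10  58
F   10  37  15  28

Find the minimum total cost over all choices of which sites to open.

Open {A, E}: assign each demand point to its cheapest open site.
  N1→E 13, N2→A 6, N3→E 10, N4→A 19
  travel distance 48, fixed 43 → total 91.
Compare {A, F}: travel distance 50 + fixed 47 = 97.
Compare {B, E}: travel distance 50 + fixed 65 = 115.
Compare {A, E, F}: travel distance 45 + fixed 71 = 116.
All other subsets cost ≥ 97. Minimum total cost: 91.

91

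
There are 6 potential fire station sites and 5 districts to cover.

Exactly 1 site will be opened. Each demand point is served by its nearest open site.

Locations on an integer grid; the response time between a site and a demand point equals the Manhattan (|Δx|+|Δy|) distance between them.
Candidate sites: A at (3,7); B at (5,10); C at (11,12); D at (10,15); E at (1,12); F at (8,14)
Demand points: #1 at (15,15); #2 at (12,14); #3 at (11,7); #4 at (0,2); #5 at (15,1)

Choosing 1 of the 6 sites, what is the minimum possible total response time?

Open {C}.
  #1→C 7, #2→C 3, #3→C 5, #4→C 21, #5→C 15  ⇒ total 51.
Compare {D}: total 59.
Compare {F}: total 62.
No size-1 selection does better; minimum is 51.

51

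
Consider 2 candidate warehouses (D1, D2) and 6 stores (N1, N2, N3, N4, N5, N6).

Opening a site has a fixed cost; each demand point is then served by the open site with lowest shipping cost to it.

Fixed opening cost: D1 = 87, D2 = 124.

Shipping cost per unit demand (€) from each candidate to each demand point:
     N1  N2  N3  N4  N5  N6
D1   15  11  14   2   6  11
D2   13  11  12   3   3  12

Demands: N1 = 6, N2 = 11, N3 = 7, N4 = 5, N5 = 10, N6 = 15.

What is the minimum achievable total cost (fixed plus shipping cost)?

Open {D1}: assign each demand point to its cheapest open site.
  N1→D1 6×15=90, N2→D1 11×11=121, N3→D1 7×14=98, N4→D1 5×2=10, N5→D1 10×6=60, N6→D1 15×11=165
  shipping cost 544, fixed 87 → total 631.
Compare {D2}: shipping cost 508 + fixed 124 = 632.
Compare {D1, D2}: shipping cost 488 + fixed 211 = 699.

631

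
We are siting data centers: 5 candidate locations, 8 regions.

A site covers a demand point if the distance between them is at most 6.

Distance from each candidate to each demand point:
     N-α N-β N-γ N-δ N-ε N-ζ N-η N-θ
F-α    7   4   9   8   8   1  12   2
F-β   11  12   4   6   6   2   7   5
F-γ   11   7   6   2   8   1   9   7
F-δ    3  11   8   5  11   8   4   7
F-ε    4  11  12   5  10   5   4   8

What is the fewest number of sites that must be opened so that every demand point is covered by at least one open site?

3

Coverage sets (demand points within 6 of each site):
  F-α: {N-β, N-ζ, N-θ}
  F-β: {N-γ, N-δ, N-ε, N-ζ, N-θ}
  F-γ: {N-γ, N-δ, N-ζ}
  F-δ: {N-α, N-δ, N-η}
  F-ε: {N-α, N-δ, N-ζ, N-η}
No 2 sites suffice: every size-2 union leaves at least one demand point uncovered.
But {F-α, F-β, F-δ} covers everything, so the minimum is 3.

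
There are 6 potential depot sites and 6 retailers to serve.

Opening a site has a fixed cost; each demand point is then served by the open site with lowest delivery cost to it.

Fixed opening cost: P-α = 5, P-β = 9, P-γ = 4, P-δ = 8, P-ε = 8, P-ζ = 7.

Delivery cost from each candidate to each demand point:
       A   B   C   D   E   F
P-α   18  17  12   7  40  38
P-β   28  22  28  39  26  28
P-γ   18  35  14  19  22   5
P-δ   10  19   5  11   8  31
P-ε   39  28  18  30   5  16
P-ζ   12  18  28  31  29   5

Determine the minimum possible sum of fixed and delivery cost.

69

Open {P-α, P-γ, P-δ}: assign each demand point to its cheapest open site.
  A→P-δ 10, B→P-α 17, C→P-δ 5, D→P-α 7, E→P-δ 8, F→P-γ 5
  delivery cost 52, fixed 17 → total 69.
Compare {P-γ, P-δ}: delivery cost 58 + fixed 12 = 70.
Compare {P-δ, P-ζ}: delivery cost 57 + fixed 15 = 72.
Compare {P-α, P-δ, P-ζ}: delivery cost 52 + fixed 20 = 72.
All other subsets cost ≥ 70. Minimum total cost: 69.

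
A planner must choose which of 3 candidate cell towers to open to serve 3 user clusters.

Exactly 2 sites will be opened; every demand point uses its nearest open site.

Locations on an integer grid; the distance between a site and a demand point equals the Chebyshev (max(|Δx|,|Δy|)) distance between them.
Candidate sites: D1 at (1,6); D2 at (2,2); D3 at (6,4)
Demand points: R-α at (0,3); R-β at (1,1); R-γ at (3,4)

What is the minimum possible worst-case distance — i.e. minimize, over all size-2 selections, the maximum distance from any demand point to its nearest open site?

Open {D1, D2}.
  Farthest demand point is R-α at distance 2 (to D2); all others are ≤ 2.
With {D2, D3} the worst case is 2.
With {D1, D3} the worst case is 5.
No size-2 selection achieves below 2.

2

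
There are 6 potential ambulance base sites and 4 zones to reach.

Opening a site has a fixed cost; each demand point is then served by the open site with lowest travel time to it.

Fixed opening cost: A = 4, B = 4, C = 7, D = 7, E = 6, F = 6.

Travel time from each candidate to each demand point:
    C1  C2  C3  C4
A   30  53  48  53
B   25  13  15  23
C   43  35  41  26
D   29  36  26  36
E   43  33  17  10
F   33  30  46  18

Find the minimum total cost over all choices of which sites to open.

Open {B, E}: assign each demand point to its cheapest open site.
  C1→B 25, C2→B 13, C3→B 15, C4→E 10
  travel time 63, fixed 10 → total 73.
Compare {A, B, E}: travel time 63 + fixed 14 = 77.
Compare {B, E, F}: travel time 63 + fixed 16 = 79.
Compare {B}: travel time 76 + fixed 4 = 80.
All other subsets cost ≥ 77. Minimum total cost: 73.

73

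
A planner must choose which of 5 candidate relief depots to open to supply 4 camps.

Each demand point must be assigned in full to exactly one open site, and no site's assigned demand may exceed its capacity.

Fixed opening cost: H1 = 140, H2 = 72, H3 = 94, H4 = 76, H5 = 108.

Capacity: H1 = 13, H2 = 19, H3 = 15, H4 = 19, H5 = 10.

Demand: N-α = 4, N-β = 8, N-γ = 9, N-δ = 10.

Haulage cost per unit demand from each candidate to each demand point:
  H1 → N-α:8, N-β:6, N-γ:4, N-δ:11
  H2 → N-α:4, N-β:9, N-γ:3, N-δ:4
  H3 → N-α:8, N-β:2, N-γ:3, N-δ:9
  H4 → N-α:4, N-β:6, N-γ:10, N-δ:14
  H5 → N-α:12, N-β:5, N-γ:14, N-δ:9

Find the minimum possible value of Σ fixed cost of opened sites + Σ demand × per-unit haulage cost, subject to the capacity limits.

Open {H2, H4}; cheapest assignment that respects the capacities:
  H2 (cap 19, load 19): N-γ, N-δ — cost 9×3 + 10×4 = 67
  H4 (cap 19, load 12): N-α, N-β — cost 4×4 + 8×6 = 64
  Shipping 131, fixed 148 → total 279.
  Any other capacity-feasible assignment to {H2, H4} ships for at least 131.
Compare {H2, H3}: its best feasible assignment gives total 281.
Compare {H2, H3, H4}: its best feasible assignment gives total 341.
Every other set of open sites that can feasibly serve all demand totals ≥ 281 even under its best assignment. Minimum: 279.

279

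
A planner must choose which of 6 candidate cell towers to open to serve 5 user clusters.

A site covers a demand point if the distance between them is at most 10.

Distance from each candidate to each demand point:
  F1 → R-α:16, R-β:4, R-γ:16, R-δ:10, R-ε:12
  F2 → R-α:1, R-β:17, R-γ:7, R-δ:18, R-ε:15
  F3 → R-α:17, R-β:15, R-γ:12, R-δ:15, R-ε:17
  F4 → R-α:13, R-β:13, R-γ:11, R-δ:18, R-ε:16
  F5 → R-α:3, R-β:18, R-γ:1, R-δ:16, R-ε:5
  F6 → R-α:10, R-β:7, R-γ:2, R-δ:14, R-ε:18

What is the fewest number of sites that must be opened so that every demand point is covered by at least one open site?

2

Coverage sets (demand points within 10 of each site):
  F1: {R-β, R-δ}
  F2: {R-α, R-γ}
  F3: {}
  F4: {}
  F5: {R-α, R-γ, R-ε}
  F6: {R-α, R-β, R-γ}
No single site covers all 5 demand points.
But {F1, F5} covers everything, so the minimum is 2.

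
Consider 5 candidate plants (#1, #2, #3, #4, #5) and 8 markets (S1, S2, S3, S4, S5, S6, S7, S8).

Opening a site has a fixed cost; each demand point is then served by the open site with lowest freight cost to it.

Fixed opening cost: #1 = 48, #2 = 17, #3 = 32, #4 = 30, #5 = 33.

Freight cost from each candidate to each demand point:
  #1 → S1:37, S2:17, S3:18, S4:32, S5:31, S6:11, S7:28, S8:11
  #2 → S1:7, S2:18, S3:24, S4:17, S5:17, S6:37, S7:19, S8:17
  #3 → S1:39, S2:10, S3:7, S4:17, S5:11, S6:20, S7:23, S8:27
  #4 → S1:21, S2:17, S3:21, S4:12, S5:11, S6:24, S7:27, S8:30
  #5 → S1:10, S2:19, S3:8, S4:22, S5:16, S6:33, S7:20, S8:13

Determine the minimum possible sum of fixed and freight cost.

157

Open {#2, #3}: assign each demand point to its cheapest open site.
  S1→#2 7, S2→#3 10, S3→#3 7, S4→#2 17, S5→#3 11, S6→#3 20, S7→#2 19, S8→#2 17
  freight cost 108, fixed 49 → total 157.
Compare {#2}: freight cost 156 + fixed 17 = 173.
Compare {#3, #5}: freight cost 108 + fixed 65 = 173.
Compare {#5}: freight cost 141 + fixed 33 = 174.
All other subsets cost ≥ 173. Minimum total cost: 157.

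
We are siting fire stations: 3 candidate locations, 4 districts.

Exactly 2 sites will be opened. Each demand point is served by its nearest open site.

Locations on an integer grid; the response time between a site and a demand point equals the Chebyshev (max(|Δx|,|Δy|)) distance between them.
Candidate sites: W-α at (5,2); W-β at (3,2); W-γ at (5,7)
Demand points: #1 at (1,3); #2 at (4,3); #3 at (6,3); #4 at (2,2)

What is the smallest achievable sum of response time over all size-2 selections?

Open {W-α, W-β}.
  #1→W-β 2, #2→W-α 1, #3→W-α 1, #4→W-β 1  ⇒ total 5.
Compare {W-β, W-γ}: total 7.
Compare {W-α, W-γ}: total 9.

5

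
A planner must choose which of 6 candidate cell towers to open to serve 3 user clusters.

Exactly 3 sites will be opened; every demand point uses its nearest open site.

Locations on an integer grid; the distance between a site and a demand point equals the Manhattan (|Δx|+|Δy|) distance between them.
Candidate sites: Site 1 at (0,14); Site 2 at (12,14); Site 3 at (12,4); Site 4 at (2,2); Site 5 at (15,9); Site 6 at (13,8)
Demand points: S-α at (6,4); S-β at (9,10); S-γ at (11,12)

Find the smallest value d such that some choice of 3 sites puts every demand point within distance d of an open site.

Open {Site 1, Site 3, Site 6}.
  Farthest demand point is S-α at distance 6 (to Site 3); all others are ≤ 6.
With {Site 1, Site 4, Site 6} the worst case is 6.
With {Site 2, Site 3, Site 6} the worst case is 6.
No size-3 selection achieves below 6.

6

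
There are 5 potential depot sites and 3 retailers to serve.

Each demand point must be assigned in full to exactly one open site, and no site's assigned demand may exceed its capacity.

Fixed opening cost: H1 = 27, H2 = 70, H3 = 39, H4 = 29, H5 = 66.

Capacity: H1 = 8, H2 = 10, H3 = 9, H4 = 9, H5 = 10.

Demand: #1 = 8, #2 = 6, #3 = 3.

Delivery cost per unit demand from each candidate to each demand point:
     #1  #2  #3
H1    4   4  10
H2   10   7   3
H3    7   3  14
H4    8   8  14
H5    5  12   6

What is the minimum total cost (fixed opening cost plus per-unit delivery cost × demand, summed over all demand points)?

Open {H1, H3}; cheapest assignment that respects the capacities:
  H1 (cap 8, load 8): #1 — cost 8×4 = 32
  H3 (cap 9, load 9): #2, #3 — cost 6×3 + 3×14 = 60
  Shipping 92, fixed 66 → total 158.
  Any other capacity-feasible assignment to {H1, H3} ships for at least 92.
Compare {H1, H4}: its best feasible assignment gives total 178.
Compare {H1, H2}: its best feasible assignment gives total 180.
Every other set of open sites that can feasibly serve all demand totals ≥ 178 even under its best assignment. Minimum: 158.

158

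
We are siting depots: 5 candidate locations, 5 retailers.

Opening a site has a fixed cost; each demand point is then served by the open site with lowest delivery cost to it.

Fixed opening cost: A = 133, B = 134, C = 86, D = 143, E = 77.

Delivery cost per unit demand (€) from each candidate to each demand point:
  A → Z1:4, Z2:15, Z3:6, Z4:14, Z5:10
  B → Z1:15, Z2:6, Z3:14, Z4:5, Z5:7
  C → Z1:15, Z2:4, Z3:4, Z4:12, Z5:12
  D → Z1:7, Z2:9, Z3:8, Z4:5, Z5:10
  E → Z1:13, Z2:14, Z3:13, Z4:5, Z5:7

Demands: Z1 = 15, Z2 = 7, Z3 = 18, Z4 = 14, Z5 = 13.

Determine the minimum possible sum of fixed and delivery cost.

617

Open {A, C, E}: assign each demand point to its cheapest open site.
  Z1→A 15×4=60, Z2→C 7×4=28, Z3→C 18×4=72, Z4→E 14×5=70, Z5→E 13×7=91
  delivery cost 321, fixed 296 → total 617.
Compare {C, E}: delivery cost 456 + fixed 163 = 619.
Compare {C, D}: delivery cost 405 + fixed 229 = 634.
Compare {A, E}: delivery cost 427 + fixed 210 = 637.
All other subsets cost ≥ 619. Minimum total cost: 617.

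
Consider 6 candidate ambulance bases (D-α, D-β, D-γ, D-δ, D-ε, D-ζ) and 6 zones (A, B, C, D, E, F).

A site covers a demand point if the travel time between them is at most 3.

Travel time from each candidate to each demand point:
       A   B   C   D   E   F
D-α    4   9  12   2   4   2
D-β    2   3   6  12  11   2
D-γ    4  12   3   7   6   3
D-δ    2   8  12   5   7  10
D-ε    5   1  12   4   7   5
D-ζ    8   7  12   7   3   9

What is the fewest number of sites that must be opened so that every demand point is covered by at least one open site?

Coverage sets (demand points within 3 of each site):
  D-α: {D, F}
  D-β: {A, B, F}
  D-γ: {C, F}
  D-δ: {A}
  D-ε: {B}
  D-ζ: {E}
No 3 sites suffice: every size-3 union leaves at least one demand point uncovered.
But {D-α, D-β, D-γ, D-ζ} covers everything, so the minimum is 4.

4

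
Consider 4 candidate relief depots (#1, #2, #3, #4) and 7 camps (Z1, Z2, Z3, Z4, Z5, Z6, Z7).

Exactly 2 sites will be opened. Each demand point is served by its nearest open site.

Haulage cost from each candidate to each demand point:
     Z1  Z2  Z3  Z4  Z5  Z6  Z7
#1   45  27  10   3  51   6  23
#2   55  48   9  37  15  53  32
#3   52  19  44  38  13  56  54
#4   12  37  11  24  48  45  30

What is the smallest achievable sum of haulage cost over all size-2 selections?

119

Open {#1, #3}.
  Z1→#1 45, Z2→#3 19, Z3→#1 10, Z4→#1 3, Z5→#3 13, Z6→#1 6, Z7→#1 23  ⇒ total 119.
Compare {#1, #2}: total 128.
Compare {#1, #4}: total 129.
No size-2 selection does better; minimum is 119.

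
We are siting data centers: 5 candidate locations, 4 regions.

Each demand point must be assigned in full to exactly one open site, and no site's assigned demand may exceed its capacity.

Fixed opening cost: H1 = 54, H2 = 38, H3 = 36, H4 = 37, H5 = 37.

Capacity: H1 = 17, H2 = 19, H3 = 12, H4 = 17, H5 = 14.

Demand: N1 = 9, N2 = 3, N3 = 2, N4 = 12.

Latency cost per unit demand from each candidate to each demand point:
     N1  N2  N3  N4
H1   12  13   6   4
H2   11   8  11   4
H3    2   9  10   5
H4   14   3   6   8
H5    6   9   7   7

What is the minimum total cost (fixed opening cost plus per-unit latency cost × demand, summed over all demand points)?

Open {H2, H3}; cheapest assignment that respects the capacities:
  H2 (cap 19, load 15): N2, N4 — cost 3×8 + 12×4 = 72
  H3 (cap 12, load 11): N1, N3 — cost 9×2 + 2×10 = 38
  Shipping 110, fixed 74 → total 184.
  Any other capacity-feasible assignment to {H2, H3} ships for at least 110.
Compare {H1, H3}: its best feasible assignment gives total 195.
Compare {H2, H3, H4}: its best feasible assignment gives total 198.
Every other set of open sites that can feasibly serve all demand totals ≥ 195 even under its best assignment. Minimum: 184.

184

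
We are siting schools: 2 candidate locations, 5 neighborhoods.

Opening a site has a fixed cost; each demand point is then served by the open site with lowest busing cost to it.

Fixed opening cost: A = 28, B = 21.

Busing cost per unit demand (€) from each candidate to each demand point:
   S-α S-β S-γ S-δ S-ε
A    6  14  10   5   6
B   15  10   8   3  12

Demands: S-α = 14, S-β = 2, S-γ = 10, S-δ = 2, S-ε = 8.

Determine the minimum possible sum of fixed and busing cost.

287

Open {A, B}: assign each demand point to its cheapest open site.
  S-α→A 14×6=84, S-β→B 2×10=20, S-γ→B 10×8=80, S-δ→B 2×3=6, S-ε→A 8×6=48
  busing cost 238, fixed 49 → total 287.
Compare {A}: busing cost 270 + fixed 28 = 298.
Compare {B}: busing cost 412 + fixed 21 = 433.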